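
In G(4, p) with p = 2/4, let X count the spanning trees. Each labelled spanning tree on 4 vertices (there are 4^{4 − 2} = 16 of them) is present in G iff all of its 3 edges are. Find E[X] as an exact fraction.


K_4 has 4^{4 − 2} = 16 labelled spanning trees.
For each such spanning tree H, let X_H = 1 if all 3 edges of H are present in G. Then P[X_H = 1] = p^{3} = (1/2)^{3} = 1/8.
By linearity: E[X] = Σ_H E[X_H] = 16 · p^{3} = 16 · 1/8 = 2.
Numerically: E[X] ≈ 2.

E[X] = 16 · (1/2)^{3} = 2 ≈ 2.


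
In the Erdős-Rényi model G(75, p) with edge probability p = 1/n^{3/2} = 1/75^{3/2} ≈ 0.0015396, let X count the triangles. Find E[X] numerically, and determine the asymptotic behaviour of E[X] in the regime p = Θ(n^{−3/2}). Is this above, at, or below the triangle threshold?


Number of potential triangles: C(75, 3) = 67525.
Each occurs with probability p³ ≈ (0.0015396)³ ≈ 3.64942392e-09.
By linearity: E[X] = C(75, 3)·p³ ≈ 67525 · 3.64942392e-09 ≈ 0.000246.
Since α = 3/2 > 1, p = c/n^{3/2} = o(1/n) is below the triangle threshold p ~ 1/n. Asymptotically E[X] ~ (c³/6)·n^{3(1−α)} = (1³/6)·n^{-1.5} → 0, so by Markov's inequality G has no triangles w.h.p.

E[X] ≈ 0.000246; in regime p = Θ(1/n^{3/2}) E[X] tends to 0 (below the triangle threshold p ~ 1/n).


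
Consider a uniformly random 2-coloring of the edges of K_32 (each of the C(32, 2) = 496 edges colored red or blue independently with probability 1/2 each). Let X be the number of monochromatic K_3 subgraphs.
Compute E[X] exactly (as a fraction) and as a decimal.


Let X = Σ_S X_S over the C(32, 3) = 4960 subsets S of size 3, where X_S = 1 if the K_3 on S is monochromatic.
For a fixed S, the K_3 on S has C(3, 2) = 3 edges. P[all 3 edges red] = (1/2)^3, and likewise for blue, so P[monochromatic] = 2·(1/2)^3 = 2^{1 − 3} = 1/4.
By linearity: E[X] = C(32, 3) · 2^{1 − 3} = 4960 · 1/4 = 1240.
Numerically: E[X] ≈ 1240.00000.

E[X] = C(32,3)·2^(1−C(3,2)) = 1240 ≈ 1240.00000.


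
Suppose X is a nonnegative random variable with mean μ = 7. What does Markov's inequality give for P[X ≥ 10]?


μ = E[X] = 7, a = 10.
Markov: P[X ≥ 10] ≤ μ/a = (7)/10 = 7/10.
Numerically: ≈ 0.700.
(Since a = 10 > μ = 7.000, the bound 7/10 is < 1 and informative.)

P[X ≥ 10] ≤ 7/10 ≈ 0.700.


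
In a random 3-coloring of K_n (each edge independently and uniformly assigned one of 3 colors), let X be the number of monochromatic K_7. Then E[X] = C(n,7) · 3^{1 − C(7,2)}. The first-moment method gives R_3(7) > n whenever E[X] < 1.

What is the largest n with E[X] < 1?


We need C(n, 7) · 3^{1 − 21} < 1, i.e. C(n, 7) < 3^{21 − 1} = 3486784401.
Check values of n near the boundary:
  n = 77: C(77, 7) = 2404808340; 2404808340 < 3486784401? YES
  n = 78: C(78, 7) = 2641902120; 2641902120 < 3486784401? YES
  n = 79: C(79, 7) = 2898753715; 2898753715 < 3486784401? YES
  n = 80: C(80, 7) = 3176716400; 3176716400 < 3486784401? YES
  n = 81: C(81, 7) = 3477216600; 3477216600 < 3486784401? YES
  n = 82: C(82, 7) = 3801756816; 3801756816 < 3486784401? NO
The largest n with C(n, 7) < 3486784401 is n = 81 (where E[X] = 42928600/43046721 ≈ 0.997256). Hence R_3(7) > 81, i.e. R_3(7) ≥ 82.

Largest n = 81; hence R_3(7) > 81.


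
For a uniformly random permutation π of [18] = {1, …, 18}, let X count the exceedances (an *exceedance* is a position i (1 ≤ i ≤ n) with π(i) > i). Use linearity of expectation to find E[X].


Write X = Σ_{i=1}^{18} X_i, where X_i = 1_{π(i) > i}.
For each fixed i, π(i) is uniform over {1, …, 18} (marginal of a uniform permutation), so P[π(i) > i] = (n − i)/n. Summing: Σ_{i=1}^{18} (n − i)/n = (0 + 1 + … + 17)/18 = 18(18 − 1)/(2·18) = (18 − 1)/2.
Hence E[X] = Σ_{i=1}^{18} (18 − i)/18 = 17/2 ≈ 8.5000.

E[X] = 17/2 = 8.5000.


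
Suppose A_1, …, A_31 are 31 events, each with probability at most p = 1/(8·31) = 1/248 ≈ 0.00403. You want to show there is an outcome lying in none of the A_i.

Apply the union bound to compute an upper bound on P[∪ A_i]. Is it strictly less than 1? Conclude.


Union bound: P[∪_{i=1}^{31} A_i] ≤ Σ_i P[A_i] ≤ 31·p = 31·(1/248) = 1/8.
Numerically: 1/8 ≈ 0.12500.
Is 1/8 < 1? YES.
Since P[∪ A_i] ≤ 1/8 < 1, the complement has P[∩ A_i^c] ≥ 1 − 1/8 = 7/8 > 0, so some outcome avoids every A_i.

31·p = 1/8 ≈ 0.12500; existence CERTIFIED by the union bound.


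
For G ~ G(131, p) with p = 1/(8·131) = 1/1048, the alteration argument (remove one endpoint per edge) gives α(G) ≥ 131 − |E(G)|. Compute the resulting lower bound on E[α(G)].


E[|E(G)|] = C(131, 2)·p = 8515 · (1/1048) = 65/8.
E[α(G)] ≥ n − E[|E(G)|] = 131 − 65/8 = 983/8.
Numerically: ≈ 122.8750.
(This is only a lower bound; the true E[α(G)] may be larger.)

E[α(G)] ≥ 983/8 ≈ 122.8750.


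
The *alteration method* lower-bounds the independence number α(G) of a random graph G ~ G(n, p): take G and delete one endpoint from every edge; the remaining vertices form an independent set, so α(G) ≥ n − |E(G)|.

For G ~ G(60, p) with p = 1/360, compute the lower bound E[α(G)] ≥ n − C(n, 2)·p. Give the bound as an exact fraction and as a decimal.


E[|E(G)|] = C(60, 2)·p = 1770 · (1/360) = 59/12.
E[α(G)] ≥ n − E[|E(G)|] = 60 − 59/12 = 661/12.
Numerically: ≈ 55.083333.
(This is only a lower bound; the true E[α(G)] may be larger.)

E[α(G)] ≥ 661/12 ≈ 55.083333.


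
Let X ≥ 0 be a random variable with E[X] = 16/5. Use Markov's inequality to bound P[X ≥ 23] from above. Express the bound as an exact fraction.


μ = E[X] = 16/5, a = 23.
Markov: P[X ≥ 23] ≤ μ/a = (16/5)/23 = 16/115.
Numerically: ≈ 0.139.
(Since a = 23 > μ = 3.200, the bound 16/115 is < 1 and informative.)

P[X ≥ 23] ≤ 16/115 ≈ 0.139.


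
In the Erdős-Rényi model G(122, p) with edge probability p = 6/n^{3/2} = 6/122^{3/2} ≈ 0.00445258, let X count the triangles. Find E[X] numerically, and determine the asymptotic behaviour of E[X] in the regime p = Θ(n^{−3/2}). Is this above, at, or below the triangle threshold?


Number of potential triangles: C(122, 3) = 295240.
Each occurs with probability p³ ≈ (0.00445258)³ ≈ 8.82743469e-08.
By linearity: E[X] = C(122, 3)·p³ ≈ 295240 · 8.82743469e-08 ≈ 0.026062.
Since α = 3/2 > 1, p = c/n^{3/2} = o(1/n) is below the triangle threshold p ~ 1/n. Asymptotically E[X] ~ (c³/6)·n^{3(1−α)} = (6³/6)·n^{-1.5} → 0, so by Markov's inequality G has no triangles w.h.p.

E[X] ≈ 0.026062; in regime p = Θ(1/n^{3/2}) E[X] tends to 0 (below the triangle threshold p ~ 1/n).


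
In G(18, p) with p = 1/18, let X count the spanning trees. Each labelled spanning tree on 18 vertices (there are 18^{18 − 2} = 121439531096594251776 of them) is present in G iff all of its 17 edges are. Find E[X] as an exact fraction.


K_18 has 18^{18 − 2} = 121439531096594251776 labelled spanning trees.
For each such spanning tree H, let X_H = 1 if all 17 edges of H are present in G. Then P[X_H = 1] = p^{17} = (1/18)^{17} = 1/2185911559738696531968.
By linearity of expectation: E[X] = Σ_H E[X_H] = 121439531096594251776 · p^{17} = 121439531096594251776 · 1/2185911559738696531968 = 1/18.
Numerically: E[X] ≈ 0.0556.

E[X] = 121439531096594251776 · (1/18)^{17} = 1/18 ≈ 0.0556.


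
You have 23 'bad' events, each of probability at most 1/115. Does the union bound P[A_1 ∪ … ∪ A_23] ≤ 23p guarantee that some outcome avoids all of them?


Union bound: P[∪_{i=1}^{23} A_i] ≤ Σ_i P[A_i] ≤ 23·p = 23·(1/115) = 1/5.
Numerically: 1/5 ≈ 0.200.
Is 1/5 < 1? YES.
Since P[∪ A_i] ≤ 1/5 < 1, the complement has P[∩ A_i^c] ≥ 1 − 1/5 = 4/5 > 0, so some outcome avoids every A_i.

23·p = 1/5 ≈ 0.200; existence CERTIFIED by the union bound.


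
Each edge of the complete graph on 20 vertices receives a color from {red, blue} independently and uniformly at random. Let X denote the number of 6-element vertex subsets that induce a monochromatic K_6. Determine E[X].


Let X = Σ_S X_S over the C(20, 6) = 38760 subsets S of size 6, where X_S = 1 if the K_6 on S is monochromatic.
For a fixed S, the K_6 on S has C(6, 2) = 15 edges. P[all 15 edges red] = (1/2)^15, and likewise for blue, so P[monochromatic] = 2·(1/2)^15 = 2^{1 − 15} = 1/16384.
By linearity: E[X] = C(20, 6) · 2^{1 − 15} = 38760 · 1/16384 = 4845/2048.
Numerically: E[X] ≈ 2.365723.

E[X] = C(20,6)·2^(1−C(6,2)) = 4845/2048 ≈ 2.365723.


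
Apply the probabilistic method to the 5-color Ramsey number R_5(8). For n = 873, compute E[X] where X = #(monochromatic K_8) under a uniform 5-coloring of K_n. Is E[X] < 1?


E[X] = C(873, 8) · 5^{1 − 28} = 8102594482562031309 · 5^{−27} = 8102594482562031309/7450580596923828125.
As a reduced fraction: E[X] = 8102594482562031309/7450580596923828125 ≈ 1.0875.
Is E[X] < 1? NO.
Since E[X] ≥ 1, the first-moment bound is inconclusive at n = 873; it does NOT by itself certify R_5(8) > 873.

E[X] = 8102594482562031309/7450580596923828125 ≈ 1.0875; E[X] ≥ 1; first-moment method inconclusive here.


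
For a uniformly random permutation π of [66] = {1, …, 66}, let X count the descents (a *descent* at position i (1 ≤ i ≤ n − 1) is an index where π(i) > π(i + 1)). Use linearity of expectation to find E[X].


Write X = Σ X_I over i = 1, …, 65, with X_I the indicator of one descent.
There are 65 indicators.
For each fixed i, the pair (π(i), π(i+1)) is a uniformly random ordered pair of distinct values from {1, …, 66}; by symmetry P[π(i) > π(i+1)] = 1/2.
By linearity: E[X] = 65 · (1/2) = (66 − 1) · (1/2) = 65/2 ≈ 32.50000.

E[X] = 65/2 = 32.50000.


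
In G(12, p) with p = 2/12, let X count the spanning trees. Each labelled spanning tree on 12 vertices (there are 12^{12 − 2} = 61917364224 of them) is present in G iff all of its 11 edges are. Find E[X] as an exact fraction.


K_12 has 12^{12 − 2} = 61917364224 labelled spanning trees.
For each such spanning tree H, let X_H = 1 if all 11 edges of H are present in G. Then P[X_H = 1] = p^{11} = (1/6)^{11} = 1/362797056.
By linearity: E[X] = Σ_H E[X_H] = 61917364224 · p^{11} = 61917364224 · 1/362797056 = 512/3.
Numerically: E[X] ≈ 170.7.

E[X] = 61917364224 · (1/6)^{11} = 512/3 ≈ 170.7.


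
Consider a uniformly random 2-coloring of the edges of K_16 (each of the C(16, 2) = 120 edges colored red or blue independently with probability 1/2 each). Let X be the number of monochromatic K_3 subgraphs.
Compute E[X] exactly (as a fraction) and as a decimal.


Let X = Σ_S X_S over the C(16, 3) = 560 subsets S of size 3, where X_S = 1 if the K_3 on S is monochromatic.
For a fixed S, the K_3 on S has C(3, 2) = 3 edges. P[all 3 edges red] = (1/2)^3, and likewise for blue, so P[monochromatic] = 2·(1/2)^3 = 2^{1 − 3} = 1/4.
By linearity: E[X] = C(16, 3) · 2^{1 − 3} = 560 · 1/4 = 140.
Numerically: E[X] ≈ 140.00000.

E[X] = C(16,3)·2^(1−C(3,2)) = 140 ≈ 140.00000.


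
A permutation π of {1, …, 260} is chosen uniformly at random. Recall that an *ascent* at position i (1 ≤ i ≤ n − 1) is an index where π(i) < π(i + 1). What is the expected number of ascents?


Write X = Σ X_I over i = 1, …, 259, with X_I the indicator of one ascent.
There are 259 indicators.
For each fixed i, the pair (π(i), π(i+1)) is a uniformly random ordered pair of distinct values from {1, …, 260}; by symmetry P[π(i) < π(i+1)] = 1/2.
By linearity: E[X] = 259 · (1/2) = (260 − 1) · (1/2) = 259/2 ≈ 129.500.

E[X] = 259/2 = 129.500.


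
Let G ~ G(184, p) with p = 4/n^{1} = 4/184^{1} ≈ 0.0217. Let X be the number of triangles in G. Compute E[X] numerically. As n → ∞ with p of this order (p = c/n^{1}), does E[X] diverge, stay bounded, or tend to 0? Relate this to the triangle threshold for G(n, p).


Number of potential triangles: C(184, 3) = 1021384.
Each occurs with probability p³ ≈ (0.0217)³ ≈ 1.02737e-05.
By linearity: E[X] = C(184, 3)·p³ ≈ 1021384 · 1.02737e-05 ≈ 10.493.
Here α = 1, so p = 4/n is exactly at the triangle threshold p ~ 1/n. Asymptotically E[X] → c³/6 = 4³/6 = 32/3 ≈ 10.667, a bounded constant. In this regime the triangle count is asymptotically Poisson(c³/6).

E[X] ≈ 10.493; in regime p = Θ(1/n^{1}) E[X] stays bounded (at the triangle threshold p ~ 1/n).


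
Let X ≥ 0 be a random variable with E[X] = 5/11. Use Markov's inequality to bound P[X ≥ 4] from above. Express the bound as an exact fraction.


μ = E[X] = 5/11, a = 4.
Markov: P[X ≥ 4] ≤ μ/a = (5/11)/4 = 5/44.
Numerically: ≈ 0.11364.
(Since a = 4 > μ = 0.45455, the bound 5/44 is < 1 and informative.)

P[X ≥ 4] ≤ 5/44 ≈ 0.11364.


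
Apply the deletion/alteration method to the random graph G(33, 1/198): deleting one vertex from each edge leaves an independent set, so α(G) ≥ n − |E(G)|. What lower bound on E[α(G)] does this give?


E[|E(G)|] = C(33, 2)·p = 528 · (1/198) = 8/3.
E[α(G)] ≥ n − E[|E(G)|] = 33 − 8/3 = 91/3.
Numerically: ≈ 30.3333.
(This is only a lower bound; the true E[α(G)] may be larger.)

E[α(G)] ≥ 91/3 ≈ 30.3333.


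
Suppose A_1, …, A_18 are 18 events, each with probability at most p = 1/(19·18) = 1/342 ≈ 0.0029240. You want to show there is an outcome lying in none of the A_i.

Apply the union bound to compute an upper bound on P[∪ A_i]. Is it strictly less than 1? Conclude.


Union bound: P[∪_{i=1}^{18} A_i] ≤ Σ_i P[A_i] ≤ 18·p = 18·(1/342) = 1/19.
Numerically: 1/19 ≈ 0.0526316.
Is 1/19 < 1? YES.
Since P[∪ A_i] ≤ 1/19 < 1, the complement has P[∩ A_i^c] ≥ 1 − 1/19 = 18/19 > 0, so some outcome avoids every A_i.

18·p = 1/19 ≈ 0.0526316; existence CERTIFIED by the union bound.


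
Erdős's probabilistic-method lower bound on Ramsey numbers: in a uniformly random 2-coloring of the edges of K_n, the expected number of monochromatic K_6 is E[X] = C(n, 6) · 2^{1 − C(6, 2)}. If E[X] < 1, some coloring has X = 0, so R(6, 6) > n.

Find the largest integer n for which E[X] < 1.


We need C(n, 6) · 2^{1 − 15} < 1, i.e. C(n, 6) < 2^{15 − 1} = 16384.
Check values of n near the boundary:
  n = 13: C(13, 6) = 1716; 1716 < 16384? YES
  n = 14: C(14, 6) = 3003; 3003 < 16384? YES
  n = 15: C(15, 6) = 5005; 5005 < 16384? YES
  n = 16: C(16, 6) = 8008; 8008 < 16384? YES
  n = 17: C(17, 6) = 12376; 12376 < 16384? YES
  n = 18: C(18, 6) = 18564; 18564 < 16384? NO
The largest n with C(n, 6) < 16384 is n = 17 (where E[X] = 1547/2048 ≈ 0.755). Hence R(6, 6) > 17, i.e. R(6, 6) ≥ 18.

Largest n = 17; hence R(6, 6) > 17.


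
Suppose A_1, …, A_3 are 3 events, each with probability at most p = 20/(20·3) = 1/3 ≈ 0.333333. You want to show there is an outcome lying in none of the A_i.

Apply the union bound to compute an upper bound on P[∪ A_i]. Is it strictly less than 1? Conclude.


Union bound: P[∪_{i=1}^{3} A_i] ≤ Σ_i P[A_i] ≤ 3·p = 3·(1/3) = 1.
Numerically: 1 ≈ 1.000000.
Is 1 < 1? NO.
Since the bound 1 is ≥ 1, the union bound is uninformative here; it does NOT by itself certify existence.

3·p = 1 ≈ 1.000000; existence NOT certified by the union bound.


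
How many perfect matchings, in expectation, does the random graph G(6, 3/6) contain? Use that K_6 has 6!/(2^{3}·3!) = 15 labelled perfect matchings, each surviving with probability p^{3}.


K_6 has 6!/(2^{3}·3!) = 15 labelled perfect matchings.
For each such perfect matching H, let X_H = 1 if all 3 edges of H are present in G. Then P[X_H = 1] = p^{3} = (1/2)^{3} = 1/8.
By linearity of expectation: E[X] = Σ_H E[X_H] = 15 · p^{3} = 15 · 1/8 = 15/8.
Numerically: E[X] ≈ 1.875.

E[X] = 15 · (1/2)^{3} = 15/8 ≈ 1.875.


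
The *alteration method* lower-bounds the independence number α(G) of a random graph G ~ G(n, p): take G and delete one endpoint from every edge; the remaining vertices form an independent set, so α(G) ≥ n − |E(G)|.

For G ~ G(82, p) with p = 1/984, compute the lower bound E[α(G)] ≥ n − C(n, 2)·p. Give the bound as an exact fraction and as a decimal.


E[|E(G)|] = C(82, 2)·p = 3321 · (1/984) = 27/8.
E[α(G)] ≥ n − E[|E(G)|] = 82 − 27/8 = 629/8.
Numerically: ≈ 78.62500.
(This is only a lower bound; the true E[α(G)] may be larger.)

E[α(G)] ≥ 629/8 ≈ 78.62500.


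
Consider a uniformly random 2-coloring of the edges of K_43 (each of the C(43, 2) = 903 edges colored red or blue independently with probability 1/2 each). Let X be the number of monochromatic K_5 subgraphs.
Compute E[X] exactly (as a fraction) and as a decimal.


Let X = Σ_S X_S over the C(43, 5) = 962598 subsets S of size 5, where X_S = 1 if the K_5 on S is monochromatic.
For a fixed S, the K_5 on S has C(5, 2) = 10 edges. P[all 10 edges red] = (1/2)^10, and likewise for blue, so P[monochromatic] = 2·(1/2)^10 = 2^{1 − 10} = 1/512.
Summing: E[X] = C(43, 5) · 2^{1 − 10} = 962598 · 1/512 = 481299/256.
Numerically: E[X] ≈ 1880.07422.

E[X] = C(43,5)·2^(1−C(5,2)) = 481299/256 ≈ 1880.07422.


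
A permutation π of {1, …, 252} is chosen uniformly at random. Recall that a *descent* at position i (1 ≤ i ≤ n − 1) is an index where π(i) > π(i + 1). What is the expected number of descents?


Write X = Σ X_I over i = 1, …, 251, with X_I the indicator of one descent.
There are 251 indicators.
For each fixed i, the pair (π(i), π(i+1)) is a uniformly random ordered pair of distinct values from {1, …, 252}; by symmetry P[π(i) > π(i+1)] = 1/2.
By linearity: E[X] = 251 · (1/2) = (252 − 1) · (1/2) = 251/2 ≈ 125.500.

E[X] = 251/2 = 125.500.


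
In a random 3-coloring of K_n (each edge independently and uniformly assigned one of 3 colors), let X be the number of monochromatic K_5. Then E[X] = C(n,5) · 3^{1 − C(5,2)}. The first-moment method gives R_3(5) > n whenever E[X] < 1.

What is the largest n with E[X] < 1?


We need C(n, 5) · 3^{1 − 10} < 1, i.e. C(n, 5) < 3^{10 − 1} = 19683.
Check values of n near the boundary:
  n = 14: C(14, 5) = 2002; 2002 < 19683? YES
  n = 15: C(15, 5) = 3003; 3003 < 19683? YES
  n = 16: C(16, 5) = 4368; 4368 < 19683? YES
  n = 17: C(17, 5) = 6188; 6188 < 19683? YES
  n = 18: C(18, 5) = 8568; 8568 < 19683? YES
  n = 19: C(19, 5) = 11628; 11628 < 19683? YES
  n = 20: C(20, 5) = 15504; 15504 < 19683? YES
  n = 21: C(21, 5) = 20349; 20349 < 19683? NO
The largest n with C(n, 5) < 19683 is n = 20 (where E[X] = 5168/6561 ≈ 0.7876848). Hence R_3(5) > 20, i.e. R_3(5) ≥ 21.

Largest n = 20; hence R_3(5) > 20.


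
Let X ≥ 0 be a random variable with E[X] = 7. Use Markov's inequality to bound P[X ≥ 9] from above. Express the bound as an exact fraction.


μ = E[X] = 7, a = 9.
Markov: P[X ≥ 9] ≤ μ/a = (7)/9 = 7/9.
Numerically: ≈ 0.7778.
(Since a = 9 > μ = 7.0000, the bound 7/9 is < 1 and informative.)

P[X ≥ 9] ≤ 7/9 ≈ 0.7778.


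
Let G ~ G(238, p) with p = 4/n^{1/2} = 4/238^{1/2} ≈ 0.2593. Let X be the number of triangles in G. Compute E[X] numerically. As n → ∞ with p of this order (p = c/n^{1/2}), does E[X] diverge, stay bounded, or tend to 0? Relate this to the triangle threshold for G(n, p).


Number of potential triangles: C(238, 3) = 2218636.
Each occurs with probability p³ ≈ (0.2593)³ ≈ 1.743069e-02.
By linearity: E[X] = C(238, 3)·p³ ≈ 2218636 · 1.743069e-02 ≈ 38672.3527.
Since α = 1/2 < 1, p = c/n^{1/2} ≫ 1/n is above the triangle threshold p ~ 1/n. Asymptotically E[X] ~ (c³/6)·n^{3(1−α)} = (4³/6)·n^{1.5} → ∞; triangles are abundant w.h.p.

E[X] ≈ 38672.3527; in regime p = Θ(1/n^{1/2}) E[X] diverges (above the triangle threshold p ~ 1/n).


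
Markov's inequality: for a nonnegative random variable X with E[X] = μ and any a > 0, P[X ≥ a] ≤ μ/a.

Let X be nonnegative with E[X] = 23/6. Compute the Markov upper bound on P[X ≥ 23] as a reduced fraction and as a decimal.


μ = E[X] = 23/6, a = 23.
Markov: P[X ≥ 23] ≤ μ/a = (23/6)/23 = 1/6.
Numerically: ≈ 0.1667.
(Since a = 23 > μ = 3.8333, the bound 1/6 is < 1 and informative.)

P[X ≥ 23] ≤ 1/6 ≈ 0.1667.


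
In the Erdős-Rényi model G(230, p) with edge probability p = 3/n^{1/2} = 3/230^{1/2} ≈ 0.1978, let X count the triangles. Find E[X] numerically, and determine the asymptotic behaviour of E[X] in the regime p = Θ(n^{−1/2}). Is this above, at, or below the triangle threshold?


Number of potential triangles: C(230, 3) = 2001460.
Each occurs with probability p³ ≈ (0.1978)³ ≈ 7.740553e-03.
By linearity: E[X] = C(230, 3)·p³ ≈ 2001460 · 7.740553e-03 ≈ 15492.4080.
Since α = 1/2 < 1, p = c/n^{1/2} ≫ 1/n is above the triangle threshold p ~ 1/n. Asymptotically E[X] ~ (c³/6)·n^{3(1−α)} = (3³/6)·n^{1.5} → ∞; triangles are abundant w.h.p.

E[X] ≈ 15492.4080; in regime p = Θ(1/n^{1/2}) E[X] diverges (above the triangle threshold p ~ 1/n).


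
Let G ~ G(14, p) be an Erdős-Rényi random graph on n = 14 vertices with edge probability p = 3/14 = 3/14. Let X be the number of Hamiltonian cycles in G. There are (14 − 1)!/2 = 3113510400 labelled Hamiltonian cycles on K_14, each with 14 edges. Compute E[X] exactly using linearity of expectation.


K_14 has (14 − 1)!/2 = 3113510400 labelled Hamiltonian cycles.
For each such Hamiltonian cycle H, let X_H = 1 if all 14 edges of H are present in G. Then P[X_H = 1] = p^{14} = (3/14)^{14} = 4782969/11112006825558016.
By linearity: E[X] = Σ_H E[X_H] = 3113510400 · p^{14} = 3113510400 · 4782969/11112006825558016 = 4155084744525/3100448333024.
Numerically: E[X] ≈ 1.3402.

E[X] = 3113510400 · (3/14)^{14} = 4155084744525/3100448333024 ≈ 1.3402.


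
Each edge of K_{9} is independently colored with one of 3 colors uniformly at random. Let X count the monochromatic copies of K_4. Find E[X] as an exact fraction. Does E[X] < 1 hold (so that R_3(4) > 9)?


E[X] = C(9, 4) · 3^{1 − 6} = 126 · 3^{−5} = 126/243.
As a reduced fraction: E[X] = 14/27 ≈ 0.5185185.
Is E[X] < 1? YES.
Since E[X] < 1, there exists a 3-coloring of K_{9} with no monochromatic K_4; hence R_3(4) > 9.

E[X] = 14/27 ≈ 0.5185185; E[X] < 1, so R_3(4) > 9.


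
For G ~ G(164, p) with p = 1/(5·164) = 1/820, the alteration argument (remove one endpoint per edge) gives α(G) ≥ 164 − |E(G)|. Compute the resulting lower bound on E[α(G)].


E[|E(G)|] = C(164, 2)·p = 13366 · (1/820) = 163/10.
E[α(G)] ≥ n − E[|E(G)|] = 164 − 163/10 = 1477/10.
Numerically: ≈ 147.700.
(This is only a lower bound; the true E[α(G)] may be larger.)

E[α(G)] ≥ 1477/10 ≈ 147.700.


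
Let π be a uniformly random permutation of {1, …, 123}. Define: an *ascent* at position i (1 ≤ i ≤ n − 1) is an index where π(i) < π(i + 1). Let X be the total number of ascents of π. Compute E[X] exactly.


Write X = Σ X_I over i = 1, …, 122, with X_I the indicator of one ascent.
There are 122 indicators.
For each fixed i, the pair (π(i), π(i+1)) is a uniformly random ordered pair of distinct values from {1, …, 123}; by symmetry P[π(i) < π(i+1)] = 1/2.
By linearity: E[X] = 122 · (1/2) = (123 − 1) · (1/2) = 61 ≈ 61.0000.

E[X] = 61 = 61.0000.


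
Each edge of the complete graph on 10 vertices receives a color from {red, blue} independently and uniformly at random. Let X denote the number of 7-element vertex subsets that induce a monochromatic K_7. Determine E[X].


Let X = Σ_S X_S over the C(10, 7) = 120 subsets S of size 7, where X_S = 1 if the K_7 on S is monochromatic.
For a fixed S, the K_7 on S has C(7, 2) = 21 edges. P[all 21 edges red] = (1/2)^21, and likewise for blue, so P[monochromatic] = 2·(1/2)^21 = 2^{1 − 21} = 1/1048576.
By linearity: E[X] = C(10, 7) · 2^{1 − 21} = 120 · 1/1048576 = 15/131072.
Numerically: E[X] ≈ 0.00011.

E[X] = C(10,7)·2^(1−C(7,2)) = 15/131072 ≈ 0.00011.


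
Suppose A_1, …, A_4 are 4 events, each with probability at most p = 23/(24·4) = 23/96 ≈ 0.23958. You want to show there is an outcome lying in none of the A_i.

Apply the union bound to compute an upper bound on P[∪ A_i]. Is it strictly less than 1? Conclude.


Union bound: P[∪_{i=1}^{4} A_i] ≤ Σ_i P[A_i] ≤ 4·p = 4·(23/96) = 23/24.
Numerically: 23/24 ≈ 0.95833.
Is 23/24 < 1? YES.
Since P[∪ A_i] ≤ 23/24 < 1, the complement has P[∩ A_i^c] ≥ 1 − 23/24 = 1/24 > 0, so some outcome avoids every A_i.

4·p = 23/24 ≈ 0.95833; existence CERTIFIED by the union bound.


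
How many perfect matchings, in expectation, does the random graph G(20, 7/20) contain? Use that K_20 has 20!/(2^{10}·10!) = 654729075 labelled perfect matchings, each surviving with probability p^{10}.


K_20 has 20!/(2^{10}·10!) = 654729075 labelled perfect matchings.
For each such perfect matching H, let X_H = 1 if all 10 edges of H are present in G. Then P[X_H = 1] = p^{10} = (7/20)^{10} = 282475249/10240000000000.
By linearity of expectation: E[X] = Σ_H E[X_H] = 654729075 · p^{10} = 654729075 · 282475249/10240000000000 = 7397790339526587/409600000000.
Numerically: E[X] ≈ 18061.

E[X] = 654729075 · (7/20)^{10} = 7397790339526587/409600000000 ≈ 18061.


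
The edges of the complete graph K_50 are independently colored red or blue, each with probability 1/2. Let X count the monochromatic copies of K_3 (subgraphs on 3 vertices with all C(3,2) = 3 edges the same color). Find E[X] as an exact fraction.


Let X = Σ_S X_S over the C(50, 3) = 19600 subsets S of size 3, where X_S = 1 if the K_3 on S is monochromatic.
For a fixed S, the K_3 on S has C(3, 2) = 3 edges. P[all 3 edges red] = (1/2)^3, and likewise for blue, so P[monochromatic] = 2·(1/2)^3 = 2^{1 − 3} = 1/4.
By linearity of expectation: E[X] = C(50, 3) · 2^{1 − 3} = 19600 · 1/4 = 4900.
Numerically: E[X] ≈ 4900.000000.

E[X] = C(50,3)·2^(1−C(3,2)) = 4900 ≈ 4900.000000.


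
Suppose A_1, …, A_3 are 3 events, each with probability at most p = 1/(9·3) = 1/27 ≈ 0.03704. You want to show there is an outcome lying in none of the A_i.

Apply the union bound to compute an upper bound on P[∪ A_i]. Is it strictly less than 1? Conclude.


Union bound: P[∪_{i=1}^{3} A_i] ≤ Σ_i P[A_i] ≤ 3·p = 3·(1/27) = 1/9.
Numerically: 1/9 ≈ 0.11111.
Is 1/9 < 1? YES.
Since P[∪ A_i] ≤ 1/9 < 1, the complement has P[∩ A_i^c] ≥ 1 − 1/9 = 8/9 > 0, so some outcome avoids every A_i.

3·p = 1/9 ≈ 0.11111; existence CERTIFIED by the union bound.


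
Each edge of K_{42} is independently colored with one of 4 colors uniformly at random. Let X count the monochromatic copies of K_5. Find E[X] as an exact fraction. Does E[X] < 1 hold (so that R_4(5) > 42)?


E[X] = C(42, 5) · 4^{1 − 10} = 850668 · 4^{−9} = 850668/262144.
As a reduced fraction: E[X] = 212667/65536 ≈ 3.2450409.
Is E[X] < 1? NO.
Since E[X] ≥ 1, the first-moment bound is inconclusive at n = 42; it does NOT by itself certify R_4(5) > 42.

E[X] = 212667/65536 ≈ 3.2450409; E[X] ≥ 1; first-moment method inconclusive here.


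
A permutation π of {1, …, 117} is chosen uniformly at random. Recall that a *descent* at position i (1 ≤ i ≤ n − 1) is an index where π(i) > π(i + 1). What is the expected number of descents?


Write X = Σ X_I over i = 1, …, 116, with X_I the indicator of one descent.
There are 116 indicators.
For each fixed i, the pair (π(i), π(i+1)) is a uniformly random ordered pair of distinct values from {1, …, 117}; by symmetry P[π(i) > π(i+1)] = 1/2.
By linearity: E[X] = 116 · (1/2) = (117 − 1) · (1/2) = 58 ≈ 58.0000.

E[X] = 58 = 58.0000.


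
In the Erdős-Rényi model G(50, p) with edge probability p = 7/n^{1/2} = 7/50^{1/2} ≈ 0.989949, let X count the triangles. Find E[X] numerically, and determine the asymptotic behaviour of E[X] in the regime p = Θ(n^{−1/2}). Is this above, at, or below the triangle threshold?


Number of potential triangles: C(50, 3) = 19600.
Each occurs with probability p³ ≈ (0.989949)³ ≈ 9.70150504e-01.
By linearity: E[X] = C(50, 3)·p³ ≈ 19600 · 9.70150504e-01 ≈ 19014.949874.
Since α = 1/2 < 1, p = c/n^{1/2} ≫ 1/n is above the triangle threshold p ~ 1/n. Asymptotically E[X] ~ (c³/6)·n^{3(1−α)} = (7³/6)·n^{1.5} → ∞; triangles are abundant w.h.p.

E[X] ≈ 19014.949874; in regime p = Θ(1/n^{1/2}) E[X] diverges (above the triangle threshold p ~ 1/n).


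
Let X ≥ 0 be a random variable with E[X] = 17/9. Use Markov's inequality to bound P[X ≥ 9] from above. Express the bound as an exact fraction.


μ = E[X] = 17/9, a = 9.
Markov: P[X ≥ 9] ≤ μ/a = (17/9)/9 = 17/81.
Numerically: ≈ 0.210.
(Since a = 9 > μ = 1.889, the bound 17/81 is < 1 and informative.)

P[X ≥ 9] ≤ 17/81 ≈ 0.210.


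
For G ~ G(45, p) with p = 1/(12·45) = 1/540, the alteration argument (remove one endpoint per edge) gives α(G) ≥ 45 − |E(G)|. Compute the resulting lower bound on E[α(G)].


E[|E(G)|] = C(45, 2)·p = 990 · (1/540) = 11/6.
E[α(G)] ≥ n − E[|E(G)|] = 45 − 11/6 = 259/6.
Numerically: ≈ 43.1667.
(This is only a lower bound; the true E[α(G)] may be larger.)

E[α(G)] ≥ 259/6 ≈ 43.1667.


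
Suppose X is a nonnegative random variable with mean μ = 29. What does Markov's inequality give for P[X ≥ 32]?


μ = E[X] = 29, a = 32.
Markov: P[X ≥ 32] ≤ μ/a = (29)/32 = 29/32.
Numerically: ≈ 0.9062.
(Since a = 32 > μ = 29.0000, the bound 29/32 is < 1 and informative.)

P[X ≥ 32] ≤ 29/32 ≈ 0.9062.


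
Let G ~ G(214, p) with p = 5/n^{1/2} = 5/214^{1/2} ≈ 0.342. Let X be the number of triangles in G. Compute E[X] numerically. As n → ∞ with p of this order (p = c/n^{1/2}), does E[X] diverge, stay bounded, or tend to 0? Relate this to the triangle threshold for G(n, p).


Number of potential triangles: C(214, 3) = 1610564.
Each occurs with probability p³ ≈ (0.342)³ ≈ 3.99291e-02.
By linearity: E[X] = C(214, 3)·p³ ≈ 1610564 · 3.99291e-02 ≈ 64308.346.
Since α = 1/2 < 1, p = c/n^{1/2} ≫ 1/n is above the triangle threshold p ~ 1/n. Asymptotically E[X] ~ (c³/6)·n^{3(1−α)} = (5³/6)·n^{1.5} → ∞; triangles are abundant w.h.p.

E[X] ≈ 64308.346; in regime p = Θ(1/n^{1/2}) E[X] diverges (above the triangle threshold p ~ 1/n).


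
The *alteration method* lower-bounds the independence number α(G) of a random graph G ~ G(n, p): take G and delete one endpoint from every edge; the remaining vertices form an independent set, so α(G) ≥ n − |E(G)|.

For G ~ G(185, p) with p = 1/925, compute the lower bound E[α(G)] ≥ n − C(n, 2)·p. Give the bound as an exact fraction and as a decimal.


E[|E(G)|] = C(185, 2)·p = 17020 · (1/925) = 92/5.
E[α(G)] ≥ n − E[|E(G)|] = 185 − 92/5 = 833/5.
Numerically: ≈ 166.600.
(This is only a lower bound; the true E[α(G)] may be larger.)

E[α(G)] ≥ 833/5 ≈ 166.600.


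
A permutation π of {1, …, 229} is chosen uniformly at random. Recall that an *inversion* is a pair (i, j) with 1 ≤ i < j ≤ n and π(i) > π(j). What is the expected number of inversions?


Write X = Σ X_I over the C(229, 2) = 26106 pairs i < j, with X_I the indicator of one inversion.
There are 26106 indicators.
For each fixed pair i < j, the values π(i) and π(j) are two distinct elements of {1, …, 229} in uniformly random order; by symmetry P[π(i) > π(j)] = 1/2.
By linearity: E[X] = 26106 · (1/2) = C(229, 2) · (1/2) = 26106/2 = 13053 ≈ 13053.000000.

E[X] = 13053 = 13053.000000.


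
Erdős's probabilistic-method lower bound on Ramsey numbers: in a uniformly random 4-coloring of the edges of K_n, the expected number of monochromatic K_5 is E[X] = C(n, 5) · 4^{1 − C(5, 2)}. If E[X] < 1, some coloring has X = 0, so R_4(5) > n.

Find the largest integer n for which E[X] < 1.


We need C(n, 5) · 4^{1 − 10} < 1, i.e. C(n, 5) < 4^{10 − 1} = 262144.
Check values of n near the boundary:
  n = 31: C(31, 5) = 169911; 169911 < 262144? YES
  n = 32: C(32, 5) = 201376; 201376 < 262144? YES
  n = 33: C(33, 5) = 237336; 237336 < 262144? YES
  n = 34: C(34, 5) = 278256; 278256 < 262144? NO
  n = 35: C(35, 5) = 324632; 324632 < 262144? NO
  n = 36: C(36, 5) = 376992; 376992 < 262144? NO
The largest n with C(n, 5) < 262144 is n = 33 (where E[X] = 29667/32768 ≈ 0.9054). Hence R_4(5) > 33, i.e. R_4(5) ≥ 34.

Largest n = 33; hence R_4(5) > 33.


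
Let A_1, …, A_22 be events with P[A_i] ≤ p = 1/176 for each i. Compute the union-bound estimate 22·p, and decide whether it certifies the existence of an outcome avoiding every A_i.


Union bound: P[∪_{i=1}^{22} A_i] ≤ Σ_i P[A_i] ≤ 22·p = 22·(1/176) = 1/8.
Numerically: 1/8 ≈ 0.12500.
Is 1/8 < 1? YES.
Since P[∪ A_i] ≤ 1/8 < 1, the complement has P[∩ A_i^c] ≥ 1 − 1/8 = 7/8 > 0, so some outcome avoids every A_i.

22·p = 1/8 ≈ 0.12500; existence CERTIFIED by the union bound.


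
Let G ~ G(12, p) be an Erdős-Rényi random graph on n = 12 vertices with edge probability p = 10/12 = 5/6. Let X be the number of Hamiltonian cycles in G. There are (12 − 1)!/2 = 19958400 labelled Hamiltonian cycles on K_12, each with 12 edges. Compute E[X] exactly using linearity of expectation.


K_12 has (12 − 1)!/2 = 19958400 labelled Hamiltonian cycles.
For each such Hamiltonian cycle H, let X_H = 1 if all 12 edges of H are present in G. Then P[X_H = 1] = p^{12} = (5/6)^{12} = 244140625/2176782336.
By linearity of expectation: E[X] = Σ_H E[X_H] = 19958400 · p^{12} = 19958400 · 244140625/2176782336 = 469970703125/209952.
Numerically: E[X] ≈ 2.23847e+06.

E[X] = 19958400 · (5/6)^{12} = 469970703125/209952 ≈ 2.23847e+06.


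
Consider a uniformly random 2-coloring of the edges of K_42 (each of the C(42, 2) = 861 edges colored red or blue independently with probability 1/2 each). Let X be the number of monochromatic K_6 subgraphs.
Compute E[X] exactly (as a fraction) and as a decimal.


Let X = Σ_S X_S over the C(42, 6) = 5245786 subsets S of size 6, where X_S = 1 if the K_6 on S is monochromatic.
For a fixed S, the K_6 on S has C(6, 2) = 15 edges. P[all 15 edges red] = (1/2)^15, and likewise for blue, so P[monochromatic] = 2·(1/2)^15 = 2^{1 − 15} = 1/16384.
Summing: E[X] = C(42, 6) · 2^{1 − 15} = 5245786 · 1/16384 = 2622893/8192.
Numerically: E[X] ≈ 320.1774.

E[X] = C(42,6)·2^(1−C(6,2)) = 2622893/8192 ≈ 320.1774.


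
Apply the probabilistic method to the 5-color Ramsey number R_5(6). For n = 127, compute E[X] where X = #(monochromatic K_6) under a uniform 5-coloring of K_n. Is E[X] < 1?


E[X] = C(127, 6) · 5^{1 − 15} = 5169379425 · 5^{−14} = 5169379425/6103515625.
As a reduced fraction: E[X] = 206775177/244140625 ≈ 0.847.
Is E[X] < 1? YES.
Since E[X] < 1, there exists a 5-coloring of K_{127} with no monochromatic K_6; hence R_5(6) > 127.

E[X] = 206775177/244140625 ≈ 0.847; E[X] < 1, so R_5(6) > 127.


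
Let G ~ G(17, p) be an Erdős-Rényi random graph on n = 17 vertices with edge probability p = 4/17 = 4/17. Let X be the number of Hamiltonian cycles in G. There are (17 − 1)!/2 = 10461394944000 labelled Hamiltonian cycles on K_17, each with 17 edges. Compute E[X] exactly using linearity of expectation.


K_17 has (17 − 1)!/2 = 10461394944000 labelled Hamiltonian cycles.
For each such Hamiltonian cycle H, let X_H = 1 if all 17 edges of H are present in G. Then P[X_H = 1] = p^{17} = (4/17)^{17} = 17179869184/827240261886336764177.
Summing the indicators: E[X] = Σ_H E[X_H] = 10461394944000 · p^{17} = 10461394944000 · 17179869184/827240261886336764177 = 179725396620079005696000/827240261886336764177.
Numerically: E[X] ≈ 217.

E[X] = 10461394944000 · (4/17)^{17} = 179725396620079005696000/827240261886336764177 ≈ 217.


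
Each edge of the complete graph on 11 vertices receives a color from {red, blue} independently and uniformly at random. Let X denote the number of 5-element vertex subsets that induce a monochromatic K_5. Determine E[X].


Let X = Σ_S X_S over the C(11, 5) = 462 subsets S of size 5, where X_S = 1 if the K_5 on S is monochromatic.
For a fixed S, the K_5 on S has C(5, 2) = 10 edges. P[all 10 edges red] = (1/2)^10, and likewise for blue, so P[monochromatic] = 2·(1/2)^10 = 2^{1 − 10} = 1/512.
By linearity of expectation: E[X] = C(11, 5) · 2^{1 − 10} = 462 · 1/512 = 231/256.
Numerically: E[X] ≈ 0.90234.

E[X] = C(11,5)·2^(1−C(5,2)) = 231/256 ≈ 0.90234.


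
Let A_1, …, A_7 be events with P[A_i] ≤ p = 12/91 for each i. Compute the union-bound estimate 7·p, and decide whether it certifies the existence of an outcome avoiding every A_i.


Union bound: P[∪_{i=1}^{7} A_i] ≤ Σ_i P[A_i] ≤ 7·p = 7·(12/91) = 12/13.
Numerically: 12/13 ≈ 0.9231.
Is 12/13 < 1? YES.
Since P[∪ A_i] ≤ 12/13 < 1, the complement has P[∩ A_i^c] ≥ 1 − 12/13 = 1/13 > 0, so some outcome avoids every A_i.

7·p = 12/13 ≈ 0.9231; existence CERTIFIED by the union bound.


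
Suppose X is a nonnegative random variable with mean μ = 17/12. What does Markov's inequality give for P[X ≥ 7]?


μ = E[X] = 17/12, a = 7.
Markov: P[X ≥ 7] ≤ μ/a = (17/12)/7 = 17/84.
Numerically: ≈ 0.202381.
(Since a = 7 > μ = 1.416667, the bound 17/84 is < 1 and informative.)

P[X ≥ 7] ≤ 17/84 ≈ 0.202381.


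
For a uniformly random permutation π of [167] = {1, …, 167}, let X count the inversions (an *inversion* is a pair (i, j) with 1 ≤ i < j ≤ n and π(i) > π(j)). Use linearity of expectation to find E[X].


Write X = Σ X_I over the C(167, 2) = 13861 pairs i < j, with X_I the indicator of one inversion.
There are 13861 indicators.
For each fixed pair i < j, the values π(i) and π(j) are two distinct elements of {1, …, 167} in uniformly random order; by symmetry P[π(i) > π(j)] = 1/2.
By linearity: E[X] = 13861 · (1/2) = C(167, 2) · (1/2) = 13861/2 = 13861/2 ≈ 6930.500.

E[X] = 13861/2 = 6930.500.


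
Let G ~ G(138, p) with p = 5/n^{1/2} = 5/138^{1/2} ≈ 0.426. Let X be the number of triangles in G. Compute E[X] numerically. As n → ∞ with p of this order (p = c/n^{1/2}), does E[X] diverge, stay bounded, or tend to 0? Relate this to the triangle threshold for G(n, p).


Number of potential triangles: C(138, 3) = 428536.
Each occurs with probability p³ ≈ (0.426)³ ≈ 7.71066e-02.
By linearity: E[X] = C(138, 3)·p³ ≈ 428536 · 7.71066e-02 ≈ 33042.941.
Since α = 1/2 < 1, p = c/n^{1/2} ≫ 1/n is above the triangle threshold p ~ 1/n. Asymptotically E[X] ~ (c³/6)·n^{3(1−α)} = (5³/6)·n^{1.5} → ∞; triangles are abundant w.h.p.

E[X] ≈ 33042.941; in regime p = Θ(1/n^{1/2}) E[X] diverges (above the triangle threshold p ~ 1/n).


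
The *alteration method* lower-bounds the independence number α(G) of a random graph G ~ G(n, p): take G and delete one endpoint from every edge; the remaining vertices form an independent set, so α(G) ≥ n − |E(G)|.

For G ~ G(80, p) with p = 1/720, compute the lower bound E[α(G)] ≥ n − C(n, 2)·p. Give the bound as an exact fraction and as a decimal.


E[|E(G)|] = C(80, 2)·p = 3160 · (1/720) = 79/18.
E[α(G)] ≥ n − E[|E(G)|] = 80 − 79/18 = 1361/18.
Numerically: ≈ 75.61111.
(This is only a lower bound; the true E[α(G)] may be larger.)

E[α(G)] ≥ 1361/18 ≈ 75.61111.


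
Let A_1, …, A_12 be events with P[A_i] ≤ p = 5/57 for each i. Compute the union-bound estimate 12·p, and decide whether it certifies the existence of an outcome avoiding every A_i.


Union bound: P[∪_{i=1}^{12} A_i] ≤ Σ_i P[A_i] ≤ 12·p = 12·(5/57) = 20/19.
Numerically: 20/19 ≈ 1.053.
Is 20/19 < 1? NO.
Since the bound 20/19 is ≥ 1, the union bound is uninformative here; it does NOT by itself certify existence.

12·p = 20/19 ≈ 1.053; existence NOT certified by the union bound.


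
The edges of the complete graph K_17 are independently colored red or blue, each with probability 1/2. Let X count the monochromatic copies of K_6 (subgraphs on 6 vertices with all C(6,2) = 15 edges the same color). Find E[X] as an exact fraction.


Let X = Σ_S X_S over the C(17, 6) = 12376 subsets S of size 6, where X_S = 1 if the K_6 on S is monochromatic.
For a fixed S, the K_6 on S has C(6, 2) = 15 edges. P[all 15 edges red] = (1/2)^15, and likewise for blue, so P[monochromatic] = 2·(1/2)^15 = 2^{1 − 15} = 1/16384.
By linearity of expectation: E[X] = C(17, 6) · 2^{1 − 15} = 12376 · 1/16384 = 1547/2048.
Numerically: E[X] ≈ 0.755371.

E[X] = C(17,6)·2^(1−C(6,2)) = 1547/2048 ≈ 0.755371.
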